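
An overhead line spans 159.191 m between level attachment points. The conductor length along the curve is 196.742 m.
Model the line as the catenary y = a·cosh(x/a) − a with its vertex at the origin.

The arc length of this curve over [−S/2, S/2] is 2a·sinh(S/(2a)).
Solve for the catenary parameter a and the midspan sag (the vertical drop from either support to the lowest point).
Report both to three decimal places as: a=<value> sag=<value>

seed: a₀ = √(S³/(24(L−S))) = √(159.191³/(24·37.551)) = 66.905434
iter 1: u=1.189672  f(a)=+2.749e+00  f'(a)=-1.290e+00  a ← 66.905434 − (+2.749e+00/-1.290e+00) = 69.036799
iter 2: u=1.152943  f(a)=+1.368e-01  f'(a)=-1.164e+00  a ← 69.036799 − (+1.368e-01/-1.164e+00) = 69.154319
iter 3: u=1.150984  f(a)=+3.782e-04  f'(a)=-1.158e+00  a ← 69.154319 − (+3.782e-04/-1.158e+00) = 69.154646
iter 4: u=1.150978  f(a)=+2.909e-09  f'(a)=-1.158e+00  a ← 69.154646 − (+2.909e-09/-1.158e+00) = 69.154646
iter 5: u=1.150978  f(a)=+0.000e+00  f'(a)=-1.158e+00  a ← 69.154646 − (+0.000e+00/-1.158e+00) = 69.154646
converged: |Δa| < 1e-12 after 5 iterations
sag = a·(cosh(S/(2a)) − 1) = 69.154646·(cosh(1.150978) − 1) = 51.091845
T_max/T_min = cosh(S/(2a)) = 1.738806

a=69.155 sag=51.092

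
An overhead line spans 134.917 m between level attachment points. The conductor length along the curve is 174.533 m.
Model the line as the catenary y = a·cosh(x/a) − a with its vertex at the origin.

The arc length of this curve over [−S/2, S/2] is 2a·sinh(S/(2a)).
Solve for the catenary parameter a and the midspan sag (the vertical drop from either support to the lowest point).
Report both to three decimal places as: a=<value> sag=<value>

a=52.925 sag=49.136

seed: a₀ = √(S³/(24(L−S))) = √(134.917³/(24·39.616)) = 50.822858
iter 1: u=1.327326  f(a)=+3.640e+00  f'(a)=-1.852e+00  a ← 50.822858 − (+3.640e+00/-1.852e+00) = 52.788715
iter 2: u=1.277896  f(a)=+2.218e-01  f'(a)=-1.632e+00  a ← 52.788715 − (+2.218e-01/-1.632e+00) = 52.924642
iter 3: u=1.274614  f(a)=+9.424e-04  f'(a)=-1.618e+00  a ← 52.924642 − (+9.424e-04/-1.618e+00) = 52.925224
iter 4: u=1.274600  f(a)=+1.717e-08  f'(a)=-1.618e+00  a ← 52.925224 − (+1.717e-08/-1.618e+00) = 52.925224
iter 5: u=1.274600  f(a)=+0.000e+00  f'(a)=-1.618e+00  a ← 52.925224 − (+0.000e+00/-1.618e+00) = 52.925224
converged: |Δa| < 1e-12 after 5 iterations
sag = a·(cosh(S/(2a)) − 1) = 52.925224·(cosh(1.274600) − 1) = 49.136137
T_max/T_min = cosh(S/(2a)) = 1.928407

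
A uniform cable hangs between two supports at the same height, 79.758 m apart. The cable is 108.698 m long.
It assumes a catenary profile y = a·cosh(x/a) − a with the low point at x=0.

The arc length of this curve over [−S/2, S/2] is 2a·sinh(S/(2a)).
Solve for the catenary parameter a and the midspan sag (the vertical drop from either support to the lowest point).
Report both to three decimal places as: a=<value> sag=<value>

a=28.391 sag=32.927

seed: a₀ = √(S³/(24(L−S))) = √(79.758³/(24·28.940)) = 27.027539
iter 1: u=1.475495  f(a)=+3.319e+00  f'(a)=-2.645e+00  a ← 27.027539 − (+3.319e+00/-2.645e+00) = 28.281963
iter 2: u=1.410051  f(a)=+2.450e-01  f'(a)=-2.268e+00  a ← 28.281963 − (+2.450e-01/-2.268e+00) = 28.389998
iter 3: u=1.404685  f(a)=+1.571e-03  f'(a)=-2.239e+00  a ← 28.389998 − (+1.571e-03/-2.239e+00) = 28.390700
iter 4: u=1.404650  f(a)=+6.551e-08  f'(a)=-2.239e+00  a ← 28.390700 − (+6.551e-08/-2.239e+00) = 28.390700
iter 5: u=1.404650  f(a)=-2.842e-14  f'(a)=-2.239e+00  a ← 28.390700 − (-2.842e-14/-2.239e+00) = 28.390700
converged: |Δa| < 1e-12 after 5 iterations
sag = a·(cosh(S/(2a)) − 1) = 28.390700·(cosh(1.404650) − 1) = 32.926880
T_max/T_min = cosh(S/(2a)) = 2.159777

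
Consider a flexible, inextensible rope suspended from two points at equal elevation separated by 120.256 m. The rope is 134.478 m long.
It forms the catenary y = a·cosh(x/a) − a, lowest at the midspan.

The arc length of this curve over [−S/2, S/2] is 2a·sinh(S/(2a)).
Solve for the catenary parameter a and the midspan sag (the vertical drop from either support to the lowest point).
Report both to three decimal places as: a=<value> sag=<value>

seed: a₀ = √(S³/(24(L−S))) = √(120.256³/(24·14.222)) = 71.379610
iter 1: u=0.842369  f(a)=+5.132e-01  f'(a)=-4.275e-01  a ← 71.379610 − (+5.132e-01/-4.275e-01) = 72.580093
iter 2: u=0.828437  f(a)=+1.323e-02  f'(a)=-4.057e-01  a ← 72.580093 − (+1.323e-02/-4.057e-01) = 72.612711
iter 3: u=0.828064  f(a)=+9.315e-06  f'(a)=-4.051e-01  a ← 72.612711 − (+9.315e-06/-4.051e-01) = 72.612734
iter 4: u=0.828064  f(a)=+4.604e-12  f'(a)=-4.051e-01  a ← 72.612734 − (+4.604e-12/-4.051e-01) = 72.612734
converged: |Δa| < 1e-12 after 4 iterations
sag = a·(cosh(S/(2a)) − 1) = 72.612734·(cosh(0.828064) − 1) = 26.350351
T_max/T_min = cosh(S/(2a)) = 1.362889

a=72.613 sag=26.350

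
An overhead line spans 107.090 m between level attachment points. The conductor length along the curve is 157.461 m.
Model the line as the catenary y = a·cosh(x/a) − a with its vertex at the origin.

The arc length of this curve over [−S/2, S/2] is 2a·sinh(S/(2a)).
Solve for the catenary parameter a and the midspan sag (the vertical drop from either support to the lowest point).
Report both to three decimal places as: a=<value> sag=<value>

a=33.916 sag=51.809

seed: a₀ = √(S³/(24(L−S))) = √(107.090³/(24·50.371)) = 31.873332
iter 1: u=1.679931  f(a)=+7.605e+00  f'(a)=-4.147e+00  a ← 31.873332 − (+7.605e+00/-4.147e+00) = 33.706884
iter 2: u=1.588548  f(a)=+7.056e-01  f'(a)=-3.411e+00  a ← 33.706884 − (+7.056e-01/-3.411e+00) = 33.913763
iter 3: u=1.578858  f(a)=+7.446e-03  f'(a)=-3.339e+00  a ← 33.913763 − (+7.446e-03/-3.339e+00) = 33.915993
iter 4: u=1.578754  f(a)=+8.485e-07  f'(a)=-3.338e+00  a ← 33.915993 − (+8.485e-07/-3.338e+00) = 33.915993
iter 5: u=1.578754  f(a)=+0.000e+00  f'(a)=-3.338e+00  a ← 33.915993 − (+0.000e+00/-3.338e+00) = 33.915993
converged: |Δa| < 1e-12 after 5 iterations
sag = a·(cosh(S/(2a)) − 1) = 33.915993·(cosh(1.578754) − 1) = 51.809069
T_max/T_min = cosh(S/(2a)) = 2.527570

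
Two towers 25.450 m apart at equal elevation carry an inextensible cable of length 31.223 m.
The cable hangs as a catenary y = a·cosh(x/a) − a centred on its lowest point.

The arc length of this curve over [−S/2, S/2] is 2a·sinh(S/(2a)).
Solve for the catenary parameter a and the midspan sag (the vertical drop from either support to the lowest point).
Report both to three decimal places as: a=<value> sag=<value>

a=11.261 sag=7.988

seed: a₀ = √(S³/(24(L−S))) = √(25.450³/(24·5.773)) = 10.907501
iter 1: u=1.166628  f(a)=+4.058e-01  f'(a)=-1.210e+00  a ← 10.907501 − (+4.058e-01/-1.210e+00) = 11.242959
iter 2: u=1.131819  f(a)=+1.947e-02  f'(a)=-1.096e+00  a ← 11.242959 − (+1.947e-02/-1.096e+00) = 11.260725
iter 3: u=1.130034  f(a)=+4.985e-05  f'(a)=-1.091e+00  a ← 11.260725 − (+4.985e-05/-1.091e+00) = 11.260770
iter 4: u=1.130029  f(a)=+3.284e-10  f'(a)=-1.091e+00  a ← 11.260770 − (+3.284e-10/-1.091e+00) = 11.260770
iter 5: u=1.130029  f(a)=+0.000e+00  f'(a)=-1.091e+00  a ← 11.260770 − (+0.000e+00/-1.091e+00) = 11.260770
converged: |Δa| < 1e-12 after 5 iterations
sag = a·(cosh(S/(2a)) − 1) = 11.260770·(cosh(1.130029) − 1) = 7.988226
T_max/T_min = cosh(S/(2a)) = 1.709385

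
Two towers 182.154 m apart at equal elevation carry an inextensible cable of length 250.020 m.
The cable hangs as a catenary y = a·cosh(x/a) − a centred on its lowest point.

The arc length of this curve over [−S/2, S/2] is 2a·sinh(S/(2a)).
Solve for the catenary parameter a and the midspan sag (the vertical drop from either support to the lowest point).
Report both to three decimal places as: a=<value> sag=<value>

seed: a₀ = √(S³/(24(L−S))) = √(182.154³/(24·67.866)) = 60.915291
iter 1: u=1.495142  f(a)=+8.002e+00  f'(a)=-2.768e+00  a ← 60.915291 − (+8.002e+00/-2.768e+00) = 63.806457
iter 2: u=1.427395  f(a)=+6.050e-01  f'(a)=-2.364e+00  a ← 63.806457 − (+6.050e-01/-2.364e+00) = 64.062396
iter 3: u=1.421692  f(a)=+4.083e-03  f'(a)=-2.332e+00  a ← 64.062396 − (+4.083e-03/-2.332e+00) = 64.064146
iter 4: u=1.421653  f(a)=+1.887e-07  f'(a)=-2.332e+00  a ← 64.064146 − (+1.887e-07/-2.332e+00) = 64.064147
iter 5: u=1.421653  f(a)=+5.684e-14  f'(a)=-2.332e+00  a ← 64.064147 − (+5.684e-14/-2.332e+00) = 64.064147
converged: |Δa| < 1e-12 after 5 iterations
sag = a·(cosh(S/(2a)) − 1) = 64.064147·(cosh(1.421653) − 1) = 76.405476
T_max/T_min = cosh(S/(2a)) = 2.192640

a=64.064 sag=76.405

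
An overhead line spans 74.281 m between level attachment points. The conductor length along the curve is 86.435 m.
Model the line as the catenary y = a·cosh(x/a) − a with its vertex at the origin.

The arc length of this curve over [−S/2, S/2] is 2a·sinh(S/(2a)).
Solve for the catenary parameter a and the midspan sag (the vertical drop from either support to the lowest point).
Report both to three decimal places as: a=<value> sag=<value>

a=38.372 sag=19.422

seed: a₀ = √(S³/(24(L−S))) = √(74.281³/(24·12.154)) = 37.484470
iter 1: u=0.990824  f(a)=+6.107e-01  f'(a)=-7.144e-01  a ← 37.484470 − (+6.107e-01/-7.144e-01) = 38.339341
iter 2: u=0.968731  f(a)=+2.152e-02  f'(a)=-6.649e-01  a ← 38.339341 − (+2.152e-02/-6.649e-01) = 38.371704
iter 3: u=0.967914  f(a)=+2.887e-05  f'(a)=-6.631e-01  a ← 38.371704 − (+2.887e-05/-6.631e-01) = 38.371747
iter 4: u=0.967913  f(a)=+5.213e-11  f'(a)=-6.631e-01  a ← 38.371747 − (+5.213e-11/-6.631e-01) = 38.371747
iter 5: u=0.967913  f(a)=+0.000e+00  f'(a)=-6.631e-01  a ← 38.371747 − (+0.000e+00/-6.631e-01) = 38.371747
converged: |Δa| < 1e-12 after 5 iterations
sag = a·(cosh(S/(2a)) − 1) = 38.371747·(cosh(0.967913) − 1) = 19.422226
T_max/T_min = cosh(S/(2a)) = 1.506160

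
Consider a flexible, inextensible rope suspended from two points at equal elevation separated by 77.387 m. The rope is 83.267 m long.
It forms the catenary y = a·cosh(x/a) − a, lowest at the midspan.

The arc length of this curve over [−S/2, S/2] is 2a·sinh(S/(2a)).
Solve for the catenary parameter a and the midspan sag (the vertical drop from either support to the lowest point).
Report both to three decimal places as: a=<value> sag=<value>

seed: a₀ = √(S³/(24(L−S))) = √(77.387³/(24·5.880)) = 57.307008
iter 1: u=0.675197  f(a)=+1.355e-01  f'(a)=-2.147e-01  a ← 57.307008 − (+1.355e-01/-2.147e-01) = 57.938045
iter 2: u=0.667843  f(a)=+2.271e-03  f'(a)=-2.076e-01  a ← 57.938045 − (+2.271e-03/-2.076e-01) = 57.948983
iter 3: u=0.667717  f(a)=+6.617e-07  f'(a)=-2.075e-01  a ← 57.948983 − (+6.617e-07/-2.075e-01) = 57.948986
iter 4: u=0.667717  f(a)=+5.684e-14  f'(a)=-2.075e-01  a ← 57.948986 − (+5.684e-14/-2.075e-01) = 57.948986
converged: |Δa| < 1e-12 after 4 iterations
sag = a·(cosh(S/(2a)) − 1) = 57.948986·(cosh(0.667717) − 1) = 13.405294
T_max/T_min = cosh(S/(2a)) = 1.231329

a=57.949 sag=13.405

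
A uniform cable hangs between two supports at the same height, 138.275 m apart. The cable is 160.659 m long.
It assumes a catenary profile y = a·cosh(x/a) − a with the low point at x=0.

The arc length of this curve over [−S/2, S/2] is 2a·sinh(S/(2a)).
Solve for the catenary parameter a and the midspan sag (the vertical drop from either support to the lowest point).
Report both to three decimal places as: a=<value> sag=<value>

a=71.796 sag=35.942

seed: a₀ = √(S³/(24(L−S))) = √(138.275³/(24·22.384)) = 70.152157
iter 1: u=0.985536  f(a)=+1.113e+00  f'(a)=-7.023e-01  a ← 70.152157 − (+1.113e+00/-7.023e-01) = 71.736232
iter 2: u=0.963774  f(a)=+3.880e-02  f'(a)=-6.541e-01  a ← 71.736232 − (+3.880e-02/-6.541e-01) = 71.795547
iter 3: u=0.962978  f(a)=+5.096e-05  f'(a)=-6.524e-01  a ← 71.795547 − (+5.096e-05/-6.524e-01) = 71.795625
iter 4: u=0.962977  f(a)=+8.819e-11  f'(a)=-6.524e-01  a ← 71.795625 − (+8.819e-11/-6.524e-01) = 71.795625
iter 5: u=0.962977  f(a)=+0.000e+00  f'(a)=-6.524e-01  a ← 71.795625 − (+0.000e+00/-6.524e-01) = 71.795625
converged: |Δa| < 1e-12 after 5 iterations
sag = a·(cosh(S/(2a)) − 1) = 71.795625·(cosh(0.962977) − 1) = 35.942206
T_max/T_min = cosh(S/(2a)) = 1.500618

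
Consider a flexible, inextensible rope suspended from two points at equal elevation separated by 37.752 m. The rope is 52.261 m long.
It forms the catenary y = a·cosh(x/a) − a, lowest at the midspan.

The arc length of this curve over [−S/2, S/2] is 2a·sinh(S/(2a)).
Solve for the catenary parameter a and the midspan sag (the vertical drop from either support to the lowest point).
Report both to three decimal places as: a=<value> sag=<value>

seed: a₀ = √(S³/(24(L−S))) = √(37.752³/(24·14.509)) = 12.430414
iter 1: u=1.518534  f(a)=+1.768e+00  f'(a)=-2.919e+00  a ← 12.430414 − (+1.768e+00/-2.919e+00) = 13.035993
iter 2: u=1.447991  f(a)=+1.374e-01  f'(a)=-2.481e+00  a ← 13.035993 − (+1.374e-01/-2.481e+00) = 13.091360
iter 3: u=1.441867  f(a)=+9.845e-04  f'(a)=-2.446e+00  a ← 13.091360 − (+9.845e-04/-2.446e+00) = 13.091762
iter 4: u=1.441823  f(a)=+5.135e-08  f'(a)=-2.446e+00  a ← 13.091762 − (+5.135e-08/-2.446e+00) = 13.091762
iter 5: u=1.441823  f(a)=+0.000e+00  f'(a)=-2.446e+00  a ← 13.091762 − (+0.000e+00/-2.446e+00) = 13.091762
converged: |Δa| < 1e-12 after 5 iterations
sag = a·(cosh(S/(2a)) − 1) = 13.091762·(cosh(1.441823) − 1) = 16.134891
T_max/T_min = cosh(S/(2a)) = 2.232446

a=13.092 sag=16.135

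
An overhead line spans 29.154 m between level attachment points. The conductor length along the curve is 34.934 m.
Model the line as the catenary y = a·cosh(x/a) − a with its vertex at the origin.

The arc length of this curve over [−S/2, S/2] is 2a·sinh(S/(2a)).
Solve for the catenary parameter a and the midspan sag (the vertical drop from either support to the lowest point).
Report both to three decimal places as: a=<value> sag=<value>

a=13.746 sag=8.481

seed: a₀ = √(S³/(24(L−S))) = √(29.154³/(24·5.780)) = 13.365268
iter 1: u=1.090663  f(a)=+3.537e-01  f'(a)=-9.723e-01  a ← 13.365268 − (+3.537e-01/-9.723e-01) = 13.729028
iter 2: u=1.061765  f(a)=+1.495e-02  f'(a)=-8.916e-01  a ← 13.729028 − (+1.495e-02/-8.916e-01) = 13.745799
iter 3: u=1.060469  f(a)=+2.934e-05  f'(a)=-8.881e-01  a ← 13.745799 − (+2.934e-05/-8.881e-01) = 13.745832
iter 4: u=1.060467  f(a)=+1.135e-10  f'(a)=-8.881e-01  a ← 13.745832 − (+1.135e-10/-8.881e-01) = 13.745832
iter 5: u=1.060467  f(a)=+0.000e+00  f'(a)=-8.881e-01  a ← 13.745832 − (+0.000e+00/-8.881e-01) = 13.745832
converged: |Δa| < 1e-12 after 5 iterations
sag = a·(cosh(S/(2a)) − 1) = 13.745832·(cosh(1.060467) − 1) = 8.481268
T_max/T_min = cosh(S/(2a)) = 1.617007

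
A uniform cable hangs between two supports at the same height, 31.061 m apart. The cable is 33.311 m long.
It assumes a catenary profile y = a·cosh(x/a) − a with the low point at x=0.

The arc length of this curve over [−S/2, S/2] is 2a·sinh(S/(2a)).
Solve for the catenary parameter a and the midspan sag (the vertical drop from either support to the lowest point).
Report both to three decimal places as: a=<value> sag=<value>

seed: a₀ = √(S³/(24(L−S))) = √(31.061³/(24·2.250)) = 23.557341
iter 1: u=0.659264  f(a)=+4.940e-02  f'(a)=-1.995e-01  a ← 23.557341 − (+4.940e-02/-1.995e-01) = 23.805039
iter 2: u=0.652404  f(a)=+7.900e-04  f'(a)=-1.931e-01  a ← 23.805039 − (+7.900e-04/-1.931e-01) = 23.809130
iter 3: u=0.652292  f(a)=+2.093e-07  f'(a)=-1.930e-01  a ← 23.809130 − (+2.093e-07/-1.930e-01) = 23.809131
iter 4: u=0.652292  f(a)=+1.421e-14  f'(a)=-1.930e-01  a ← 23.809131 − (+1.421e-14/-1.930e-01) = 23.809131
converged: |Δa| < 1e-12 after 4 iterations
sag = a·(cosh(S/(2a)) − 1) = 23.809131·(cosh(0.652292) − 1) = 5.247373
T_max/T_min = cosh(S/(2a)) = 1.220393

a=23.809 sag=5.247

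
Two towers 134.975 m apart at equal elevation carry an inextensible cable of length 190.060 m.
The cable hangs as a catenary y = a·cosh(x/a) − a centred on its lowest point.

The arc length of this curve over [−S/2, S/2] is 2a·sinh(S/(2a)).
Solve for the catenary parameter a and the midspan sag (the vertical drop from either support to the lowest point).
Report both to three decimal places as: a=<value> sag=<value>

a=45.554 sag=59.831

seed: a₀ = √(S³/(24(L−S))) = √(134.975³/(24·55.085)) = 43.127840
iter 1: u=1.564824  f(a)=+7.151e+00  f'(a)=-3.237e+00  a ← 43.127840 − (+7.151e+00/-3.237e+00) = 45.336847
iter 2: u=1.488579  f(a)=+5.862e-01  f'(a)=-2.726e+00  a ← 45.336847 − (+5.862e-01/-2.726e+00) = 45.551835
iter 3: u=1.481554  f(a)=+4.715e-03  f'(a)=-2.683e+00  a ← 45.551835 − (+4.715e-03/-2.683e+00) = 45.553593
iter 4: u=1.481497  f(a)=+3.105e-07  f'(a)=-2.682e+00  a ← 45.553593 − (+3.105e-07/-2.682e+00) = 45.553593
iter 5: u=1.481497  f(a)=+5.684e-14  f'(a)=-2.682e+00  a ← 45.553593 − (+5.684e-14/-2.682e+00) = 45.553593
converged: |Δa| < 1e-12 after 5 iterations
sag = a·(cosh(S/(2a)) − 1) = 45.553593·(cosh(1.481497) − 1) = 59.830612
T_max/T_min = cosh(S/(2a)) = 2.313411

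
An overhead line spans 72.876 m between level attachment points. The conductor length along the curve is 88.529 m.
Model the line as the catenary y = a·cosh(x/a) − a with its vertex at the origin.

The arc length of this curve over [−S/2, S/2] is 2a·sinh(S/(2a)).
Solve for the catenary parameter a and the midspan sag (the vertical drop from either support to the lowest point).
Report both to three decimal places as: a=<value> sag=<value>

a=33.084 sag=22.178

seed: a₀ = √(S³/(24(L−S))) = √(72.876³/(24·15.653)) = 32.097586
iter 1: u=1.135226  f(a)=+1.040e+00  f'(a)=-1.107e+00  a ← 32.097586 − (+1.040e+00/-1.107e+00) = 33.037223
iter 2: u=1.102938  f(a)=+4.742e-02  f'(a)=-1.008e+00  a ← 33.037223 − (+4.742e-02/-1.008e+00) = 33.084265
iter 3: u=1.101369  f(a)=+1.090e-04  f'(a)=-1.003e+00  a ← 33.084265 − (+1.090e-04/-1.003e+00) = 33.084373
iter 4: u=1.101366  f(a)=+5.788e-10  f'(a)=-1.003e+00  a ← 33.084373 − (+5.788e-10/-1.003e+00) = 33.084373
iter 5: u=1.101366  f(a)=+0.000e+00  f'(a)=-1.003e+00  a ← 33.084373 − (+0.000e+00/-1.003e+00) = 33.084373
converged: |Δa| < 1e-12 after 5 iterations
sag = a·(cosh(S/(2a)) − 1) = 33.084373·(cosh(1.101366) − 1) = 22.177926
T_max/T_min = cosh(S/(2a)) = 1.670344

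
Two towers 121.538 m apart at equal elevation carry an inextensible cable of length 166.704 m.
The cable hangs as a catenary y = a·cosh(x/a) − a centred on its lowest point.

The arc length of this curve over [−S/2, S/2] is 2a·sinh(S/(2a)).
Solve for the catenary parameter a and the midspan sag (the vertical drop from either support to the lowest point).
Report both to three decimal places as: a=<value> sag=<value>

seed: a₀ = √(S³/(24(L−S))) = √(121.538³/(24·45.166)) = 40.696465
iter 1: u=1.493225  f(a)=+5.311e+00  f'(a)=-2.756e+00  a ← 40.696465 − (+5.311e+00/-2.756e+00) = 42.623831
iter 2: u=1.425705  f(a)=+4.006e-01  f'(a)=-2.354e+00  a ← 42.623831 − (+4.006e-01/-2.354e+00) = 42.793995
iter 3: u=1.420036  f(a)=+2.690e-03  f'(a)=-2.323e+00  a ← 42.793995 − (+2.690e-03/-2.323e+00) = 42.795153
iter 4: u=1.419997  f(a)=+1.231e-07  f'(a)=-2.323e+00  a ← 42.795153 − (+1.231e-07/-2.323e+00) = 42.795153
iter 5: u=1.419997  f(a)=+5.684e-14  f'(a)=-2.323e+00  a ← 42.795153 − (+5.684e-14/-2.323e+00) = 42.795153
converged: |Δa| < 1e-12 after 5 iterations
sag = a·(cosh(S/(2a)) − 1) = 42.795153·(cosh(1.419997) − 1) = 50.901064
T_max/T_min = cosh(S/(2a)) = 2.189412

a=42.795 sag=50.901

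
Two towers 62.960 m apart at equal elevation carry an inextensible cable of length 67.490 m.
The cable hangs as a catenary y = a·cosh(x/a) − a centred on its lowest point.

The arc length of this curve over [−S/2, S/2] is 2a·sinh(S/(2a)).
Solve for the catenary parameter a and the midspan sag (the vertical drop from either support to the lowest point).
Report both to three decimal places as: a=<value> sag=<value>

seed: a₀ = √(S³/(24(L−S))) = √(62.960³/(24·4.530)) = 47.911786
iter 1: u=0.657041  f(a)=+9.879e-02  f'(a)=-1.974e-01  a ← 47.911786 − (+9.879e-02/-1.974e-01) = 48.412281
iter 2: u=0.650248  f(a)=+1.569e-03  f'(a)=-1.912e-01  a ← 48.412281 − (+1.569e-03/-1.912e-01) = 48.420491
iter 3: u=0.650138  f(a)=+4.102e-07  f'(a)=-1.911e-01  a ← 48.420491 − (+4.102e-07/-1.911e-01) = 48.420493
iter 4: u=0.650138  f(a)=+4.263e-14  f'(a)=-1.911e-01  a ← 48.420493 − (+4.263e-14/-1.911e-01) = 48.420493
converged: |Δa| < 1e-12 after 4 iterations
sag = a·(cosh(S/(2a)) − 1) = 48.420493·(cosh(0.650138) − 1) = 10.598734
T_max/T_min = cosh(S/(2a)) = 1.218889

a=48.420 sag=10.599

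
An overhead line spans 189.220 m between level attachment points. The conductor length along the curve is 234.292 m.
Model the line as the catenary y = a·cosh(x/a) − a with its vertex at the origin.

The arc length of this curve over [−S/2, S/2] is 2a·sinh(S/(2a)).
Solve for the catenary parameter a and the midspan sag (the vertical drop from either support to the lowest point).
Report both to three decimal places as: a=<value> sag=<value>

seed: a₀ = √(S³/(24(L−S))) = √(189.220³/(24·45.072)) = 79.139176
iter 1: u=1.195489  f(a)=+3.333e+00  f'(a)=-1.310e+00  a ← 79.139176 − (+3.333e+00/-1.310e+00) = 81.682428
iter 2: u=1.158266  f(a)=+1.674e-01  f'(a)=-1.182e+00  a ← 81.682428 − (+1.674e-01/-1.182e+00) = 81.824078
iter 3: u=1.156261  f(a)=+4.718e-04  f'(a)=-1.175e+00  a ← 81.824078 − (+4.718e-04/-1.175e+00) = 81.824479
iter 4: u=1.156255  f(a)=+3.770e-09  f'(a)=-1.175e+00  a ← 81.824479 − (+3.770e-09/-1.175e+00) = 81.824479
iter 5: u=1.156255  f(a)=-2.842e-14  f'(a)=-1.175e+00  a ← 81.824479 − (-2.842e-14/-1.175e+00) = 81.824479
converged: |Δa| < 1e-12 after 5 iterations
sag = a·(cosh(S/(2a)) − 1) = 81.824479·(cosh(1.156255) − 1) = 61.068595
T_max/T_min = cosh(S/(2a)) = 1.746336

a=81.824 sag=61.069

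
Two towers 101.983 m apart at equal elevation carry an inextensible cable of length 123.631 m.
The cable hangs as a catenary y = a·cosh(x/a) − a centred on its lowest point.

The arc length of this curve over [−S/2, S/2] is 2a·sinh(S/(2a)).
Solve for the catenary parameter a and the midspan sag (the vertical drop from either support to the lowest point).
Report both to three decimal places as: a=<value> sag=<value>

a=46.557 sag=30.830

seed: a₀ = √(S³/(24(L−S))) = √(101.983³/(24·21.648)) = 45.183219
iter 1: u=1.128550  f(a)=+1.421e+00  f'(a)=-1.086e+00  a ← 45.183219 − (+1.421e+00/-1.086e+00) = 46.491853
iter 2: u=1.096784  f(a)=+6.408e-02  f'(a)=-9.900e-01  a ← 46.491853 − (+6.408e-02/-9.900e-01) = 46.556577
iter 3: u=1.095259  f(a)=+1.439e-04  f'(a)=-9.856e-01  a ← 46.556577 − (+1.439e-04/-9.856e-01) = 46.556723
iter 4: u=1.095255  f(a)=+7.293e-10  f'(a)=-9.856e-01  a ← 46.556723 − (+7.293e-10/-9.856e-01) = 46.556723
iter 5: u=1.095255  f(a)=-1.421e-14  f'(a)=-9.856e-01  a ← 46.556723 − (-1.421e-14/-9.856e-01) = 46.556723
converged: |Δa| < 1e-12 after 5 iterations
sag = a·(cosh(S/(2a)) − 1) = 46.556723·(cosh(1.095255) − 1) = 30.829868
T_max/T_min = cosh(S/(2a)) = 1.662200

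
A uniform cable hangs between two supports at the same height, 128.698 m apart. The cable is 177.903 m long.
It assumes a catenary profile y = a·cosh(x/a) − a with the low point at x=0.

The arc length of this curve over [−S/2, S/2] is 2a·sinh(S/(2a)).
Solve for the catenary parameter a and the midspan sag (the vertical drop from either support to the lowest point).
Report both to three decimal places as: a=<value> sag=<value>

a=44.736 sag=54.832

seed: a₀ = √(S³/(24(L−S))) = √(128.698³/(24·49.205)) = 42.486158
iter 1: u=1.514587  f(a)=+5.962e+00  f'(a)=-2.893e+00  a ← 42.486158 − (+5.962e+00/-2.893e+00) = 44.546960
iter 2: u=1.444521  f(a)=+4.612e-01  f'(a)=-2.461e+00  a ← 44.546960 − (+4.612e-01/-2.461e+00) = 44.734360
iter 3: u=1.438469  f(a)=+3.272e-03  f'(a)=-2.426e+00  a ← 44.734360 − (+3.272e-03/-2.426e+00) = 44.735709
iter 4: u=1.438426  f(a)=+1.673e-07  f'(a)=-2.426e+00  a ← 44.735709 − (+1.673e-07/-2.426e+00) = 44.735709
iter 5: u=1.438426  f(a)=-5.684e-14  f'(a)=-2.426e+00  a ← 44.735709 − (-5.684e-14/-2.426e+00) = 44.735709
converged: |Δa| < 1e-12 after 5 iterations
sag = a·(cosh(S/(2a)) − 1) = 44.735709·(cosh(1.438426) − 1) = 54.831620
T_max/T_min = cosh(S/(2a)) = 2.225679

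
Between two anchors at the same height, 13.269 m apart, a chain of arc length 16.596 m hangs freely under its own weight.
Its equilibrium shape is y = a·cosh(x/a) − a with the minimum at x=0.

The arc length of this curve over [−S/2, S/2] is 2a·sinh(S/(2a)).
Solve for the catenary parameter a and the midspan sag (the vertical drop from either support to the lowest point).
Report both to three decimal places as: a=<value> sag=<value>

seed: a₀ = √(S³/(24(L−S))) = √(13.269³/(24·3.327)) = 5.409103
iter 1: u=1.226543  f(a)=+2.594e-01  f'(a)=-1.425e+00  a ← 5.409103 − (+2.594e-01/-1.425e+00) = 5.591091
iter 2: u=1.186620  f(a)=+1.367e-02  f'(a)=-1.279e+00  a ← 5.591091 − (+1.367e-02/-1.279e+00) = 5.601778
iter 3: u=1.184356  f(a)=+4.260e-05  f'(a)=-1.271e+00  a ← 5.601778 − (+4.260e-05/-1.271e+00) = 5.601812
iter 4: u=1.184349  f(a)=+4.169e-10  f'(a)=-1.271e+00  a ← 5.601812 − (+4.169e-10/-1.271e+00) = 5.601812
iter 5: u=1.184349  f(a)=+3.553e-15  f'(a)=-1.271e+00  a ← 5.601812 − (+3.553e-15/-1.271e+00) = 5.601812
converged: |Δa| < 1e-12 after 5 iterations
sag = a·(cosh(S/(2a)) − 1) = 5.601812·(cosh(1.184349) − 1) = 4.410036
T_max/T_min = cosh(S/(2a)) = 1.787252

a=5.602 sag=4.410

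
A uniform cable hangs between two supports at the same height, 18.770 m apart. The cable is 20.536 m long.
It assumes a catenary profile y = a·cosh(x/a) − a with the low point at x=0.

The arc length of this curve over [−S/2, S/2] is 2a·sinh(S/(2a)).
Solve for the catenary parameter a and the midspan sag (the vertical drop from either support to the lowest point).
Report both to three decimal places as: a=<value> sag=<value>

seed: a₀ = √(S³/(24(L−S))) = √(18.770³/(24·1.766)) = 12.490949
iter 1: u=0.751344  f(a)=+5.052e-02  f'(a)=-2.991e-01  a ← 12.490949 − (+5.052e-02/-2.991e-01) = 12.659890
iter 2: u=0.741318  f(a)=+1.043e-03  f'(a)=-2.868e-01  a ← 12.659890 − (+1.043e-03/-2.868e-01) = 12.663527
iter 3: u=0.741105  f(a)=+4.656e-07  f'(a)=-2.866e-01  a ← 12.663527 − (+4.656e-07/-2.866e-01) = 12.663529
iter 4: u=0.741105  f(a)=+8.882e-14  f'(a)=-2.866e-01  a ← 12.663529 − (+8.882e-14/-2.866e-01) = 12.663529
converged: |Δa| < 1e-12 after 4 iterations
sag = a·(cosh(S/(2a)) − 1) = 12.663529·(cosh(0.741105) − 1) = 3.639746
T_max/T_min = cosh(S/(2a)) = 1.287420

a=12.664 sag=3.640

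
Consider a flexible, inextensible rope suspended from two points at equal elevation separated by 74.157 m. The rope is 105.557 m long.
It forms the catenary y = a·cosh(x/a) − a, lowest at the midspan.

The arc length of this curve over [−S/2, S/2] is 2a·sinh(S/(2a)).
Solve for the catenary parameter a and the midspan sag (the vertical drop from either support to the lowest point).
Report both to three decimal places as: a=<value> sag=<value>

seed: a₀ = √(S³/(24(L−S))) = √(74.157³/(24·31.400)) = 23.262575
iter 1: u=1.593912  f(a)=+4.239e+00  f'(a)=-3.451e+00  a ← 23.262575 − (+4.239e+00/-3.451e+00) = 24.490918
iter 2: u=1.513969  f(a)=+3.589e-01  f'(a)=-2.889e+00  a ← 24.490918 − (+3.589e-01/-2.889e+00) = 24.615138
iter 3: u=1.506329  f(a)=+3.098e-03  f'(a)=-2.839e+00  a ← 24.615138 − (+3.098e-03/-2.839e+00) = 24.616229
iter 4: u=1.506262  f(a)=+2.353e-07  f'(a)=-2.839e+00  a ← 24.616229 − (+2.353e-07/-2.839e+00) = 24.616229
iter 5: u=1.506262  f(a)=+1.421e-14  f'(a)=-2.839e+00  a ← 24.616229 − (+1.421e-14/-2.839e+00) = 24.616229
converged: |Δa| < 1e-12 after 5 iterations
sag = a·(cosh(S/(2a)) − 1) = 24.616229·(cosh(1.506262) − 1) = 33.620605
T_max/T_min = cosh(S/(2a)) = 2.365790

a=24.616 sag=33.621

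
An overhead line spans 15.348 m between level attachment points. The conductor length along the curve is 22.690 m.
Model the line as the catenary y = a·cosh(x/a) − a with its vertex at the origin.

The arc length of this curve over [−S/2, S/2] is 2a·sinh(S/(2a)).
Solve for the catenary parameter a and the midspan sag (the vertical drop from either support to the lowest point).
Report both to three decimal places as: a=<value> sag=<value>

a=4.824 sag=7.504

seed: a₀ = √(S³/(24(L−S))) = √(15.348³/(24·7.342)) = 4.529652
iter 1: u=1.694170  f(a)=+1.129e+00  f'(a)=-4.273e+00  a ← 4.529652 − (+1.129e+00/-4.273e+00) = 4.793789
iter 2: u=1.600821  f(a)=+1.062e-01  f'(a)=-3.503e+00  a ← 4.793789 − (+1.062e-01/-3.503e+00) = 4.824120
iter 3: u=1.590757  f(a)=+1.158e-03  f'(a)=-3.427e+00  a ← 4.824120 − (+1.158e-03/-3.427e+00) = 4.824458
iter 4: u=1.590645  f(a)=+1.408e-07  f'(a)=-3.426e+00  a ← 4.824458 − (+1.408e-07/-3.426e+00) = 4.824458
iter 5: u=1.590645  f(a)=+3.553e-15  f'(a)=-3.426e+00  a ← 4.824458 − (+3.553e-15/-3.426e+00) = 4.824458
converged: |Δa| < 1e-12 after 5 iterations
sag = a·(cosh(S/(2a)) − 1) = 4.824458·(cosh(1.590645) − 1) = 7.503738
T_max/T_min = cosh(S/(2a)) = 2.555354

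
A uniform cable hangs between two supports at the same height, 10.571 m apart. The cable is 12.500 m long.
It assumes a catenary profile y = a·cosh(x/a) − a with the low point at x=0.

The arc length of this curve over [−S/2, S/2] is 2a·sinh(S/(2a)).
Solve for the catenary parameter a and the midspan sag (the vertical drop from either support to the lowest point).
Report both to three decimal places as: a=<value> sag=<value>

a=5.184 sag=2.936

seed: a₀ = √(S³/(24(L−S))) = √(10.571³/(24·1.929)) = 5.051291
iter 1: u=1.046366  f(a)=+1.084e-01  f'(a)=-8.507e-01  a ← 5.051291 − (+1.084e-01/-8.507e-01) = 5.178707
iter 2: u=1.020621  f(a)=+4.237e-03  f'(a)=-7.854e-01  a ← 5.178707 − (+4.237e-03/-7.854e-01) = 5.184102
iter 3: u=1.019559  f(a)=+7.056e-06  f'(a)=-7.828e-01  a ← 5.184102 − (+7.056e-06/-7.828e-01) = 5.184111
iter 4: u=1.019558  f(a)=+1.964e-11  f'(a)=-7.828e-01  a ← 5.184111 − (+1.964e-11/-7.828e-01) = 5.184111
iter 5: u=1.019558  f(a)=+0.000e+00  f'(a)=-7.828e-01  a ← 5.184111 − (+0.000e+00/-7.828e-01) = 5.184111
converged: |Δa| < 1e-12 after 5 iterations
sag = a·(cosh(S/(2a)) − 1) = 5.184111·(cosh(1.019558) − 1) = 2.936080
T_max/T_min = cosh(S/(2a)) = 1.566361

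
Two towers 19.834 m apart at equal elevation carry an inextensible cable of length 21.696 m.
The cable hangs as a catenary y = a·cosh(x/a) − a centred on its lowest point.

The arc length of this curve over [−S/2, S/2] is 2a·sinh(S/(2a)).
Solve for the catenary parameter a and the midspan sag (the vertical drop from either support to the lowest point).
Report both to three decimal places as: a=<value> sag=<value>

seed: a₀ = √(S³/(24(L−S))) = √(19.834³/(24·1.862)) = 13.213565
iter 1: u=0.750517  f(a)=+5.315e-02  f'(a)=-2.980e-01  a ← 13.213565 − (+5.315e-02/-2.980e-01) = 13.391902
iter 2: u=0.740522  f(a)=+1.095e-03  f'(a)=-2.859e-01  a ← 13.391902 − (+1.095e-03/-2.859e-01) = 13.395733
iter 3: u=0.740310  f(a)=+4.867e-07  f'(a)=-2.856e-01  a ← 13.395733 − (+4.867e-07/-2.856e-01) = 13.395735
iter 4: u=0.740310  f(a)=+8.882e-14  f'(a)=-2.856e-01  a ← 13.395735 − (+8.882e-14/-2.856e-01) = 13.395735
converged: |Δa| < 1e-12 after 4 iterations
sag = a·(cosh(S/(2a)) − 1) = 13.395735·(cosh(0.740310) − 1) = 3.841574
T_max/T_min = cosh(S/(2a)) = 1.286776

a=13.396 sag=3.842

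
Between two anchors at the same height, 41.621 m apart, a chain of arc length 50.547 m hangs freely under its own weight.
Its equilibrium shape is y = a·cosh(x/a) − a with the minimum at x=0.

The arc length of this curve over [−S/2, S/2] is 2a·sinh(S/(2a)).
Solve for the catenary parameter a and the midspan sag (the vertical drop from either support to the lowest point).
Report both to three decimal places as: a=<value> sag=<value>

seed: a₀ = √(S³/(24(L−S))) = √(41.621³/(24·8.926)) = 18.345718
iter 1: u=1.134352  f(a)=+5.922e-01  f'(a)=-1.104e+00  a ← 18.345718 − (+5.922e-01/-1.104e+00) = 18.882028
iter 2: u=1.102133  f(a)=+2.696e-02  f'(a)=-1.006e+00  a ← 18.882028 − (+2.696e-02/-1.006e+00) = 18.908835
iter 3: u=1.100570  f(a)=+6.178e-05  f'(a)=-1.001e+00  a ← 18.908835 − (+6.178e-05/-1.001e+00) = 18.908897
iter 4: u=1.100567  f(a)=+3.261e-10  f'(a)=-1.001e+00  a ← 18.908897 − (+3.261e-10/-1.001e+00) = 18.908897
iter 5: u=1.100567  f(a)=-7.105e-15  f'(a)=-1.001e+00  a ← 18.908897 − (-7.105e-15/-1.001e+00) = 18.908897
converged: |Δa| < 1e-12 after 5 iterations
sag = a·(cosh(S/(2a)) − 1) = 18.908897·(cosh(1.100567) − 1) = 12.655263
T_max/T_min = cosh(S/(2a)) = 1.669276

a=18.909 sag=12.655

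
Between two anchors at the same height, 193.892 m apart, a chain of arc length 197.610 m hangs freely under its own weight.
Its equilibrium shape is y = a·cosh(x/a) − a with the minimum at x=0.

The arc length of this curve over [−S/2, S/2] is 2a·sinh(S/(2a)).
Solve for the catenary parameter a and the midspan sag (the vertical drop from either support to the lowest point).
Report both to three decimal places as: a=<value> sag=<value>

a=286.630 sag=16.552

seed: a₀ = √(S³/(24(L−S))) = √(193.892³/(24·3.718)) = 285.811383
iter 1: u=0.339196  f(a)=+2.145e-02  f'(a)=-2.632e-02  a ← 285.811383 − (+2.145e-02/-2.632e-02) = 286.626316
iter 2: u=0.338231  f(a)=+9.208e-05  f'(a)=-2.609e-02  a ← 286.626316 − (+9.208e-05/-2.609e-02) = 286.629845
iter 3: u=0.338227  f(a)=+1.713e-09  f'(a)=-2.609e-02  a ← 286.629845 − (+1.713e-09/-2.609e-02) = 286.629845
iter 4: u=0.338227  f(a)=+0.000e+00  f'(a)=-2.609e-02  a ← 286.629845 − (+0.000e+00/-2.609e-02) = 286.629845
converged: |Δa| < 1e-12 after 4 iterations
sag = a·(cosh(S/(2a)) − 1) = 286.629845·(cosh(0.338227) − 1) = 16.551777
T_max/T_min = cosh(S/(2a)) = 1.057746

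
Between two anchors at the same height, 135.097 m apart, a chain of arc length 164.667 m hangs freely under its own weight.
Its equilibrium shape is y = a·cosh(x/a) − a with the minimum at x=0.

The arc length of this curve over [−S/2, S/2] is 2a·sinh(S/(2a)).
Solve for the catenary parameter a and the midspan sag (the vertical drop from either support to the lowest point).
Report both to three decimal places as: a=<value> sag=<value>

a=60.789 sag=41.554

seed: a₀ = √(S³/(24(L−S))) = √(135.097³/(24·29.570)) = 58.943684
iter 1: u=1.145984  f(a)=+2.004e+00  f'(a)=-1.141e+00  a ← 58.943684 − (+2.004e+00/-1.141e+00) = 60.698955
iter 2: u=1.112845  f(a)=+9.298e-02  f'(a)=-1.038e+00  a ← 60.698955 − (+9.298e-02/-1.038e+00) = 60.788554
iter 3: u=1.111204  f(a)=+2.218e-04  f'(a)=-1.033e+00  a ← 60.788554 − (+2.218e-04/-1.033e+00) = 60.788768
iter 4: u=1.111200  f(a)=+1.269e-09  f'(a)=-1.033e+00  a ← 60.788768 − (+1.269e-09/-1.033e+00) = 60.788768
iter 5: u=1.111200  f(a)=-5.684e-14  f'(a)=-1.033e+00  a ← 60.788768 − (-5.684e-14/-1.033e+00) = 60.788768
converged: |Δa| < 1e-12 after 5 iterations
sag = a·(cosh(S/(2a)) − 1) = 60.788768·(cosh(1.111200) − 1) = 41.554182
T_max/T_min = cosh(S/(2a)) = 1.683583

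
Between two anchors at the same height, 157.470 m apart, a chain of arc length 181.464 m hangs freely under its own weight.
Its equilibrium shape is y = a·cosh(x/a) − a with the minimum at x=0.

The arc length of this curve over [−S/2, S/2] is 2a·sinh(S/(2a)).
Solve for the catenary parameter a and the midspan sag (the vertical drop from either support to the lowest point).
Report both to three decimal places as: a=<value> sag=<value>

seed: a₀ = √(S³/(24(L−S))) = √(157.470³/(24·23.994)) = 82.345485
iter 1: u=0.956154  f(a)=+1.121e+00  f'(a)=-6.378e-01  a ← 82.345485 − (+1.121e+00/-6.378e-01) = 84.103032
iter 2: u=0.936173  f(a)=+3.689e-02  f'(a)=-5.965e-01  a ← 84.103032 − (+3.689e-02/-5.965e-01) = 84.164887
iter 3: u=0.935485  f(a)=+4.298e-05  f'(a)=-5.951e-01  a ← 84.164887 − (+4.298e-05/-5.951e-01) = 84.164959
iter 4: u=0.935484  f(a)=+5.844e-11  f'(a)=-5.951e-01  a ← 84.164959 − (+5.844e-11/-5.951e-01) = 84.164959
iter 5: u=0.935484  f(a)=+2.842e-14  f'(a)=-5.951e-01  a ← 84.164959 − (+2.842e-14/-5.951e-01) = 84.164959
converged: |Δa| < 1e-12 after 5 iterations
sag = a·(cosh(S/(2a)) − 1) = 84.164959·(cosh(0.935484) − 1) = 39.593015
T_max/T_min = cosh(S/(2a)) = 1.470422

a=84.165 sag=39.593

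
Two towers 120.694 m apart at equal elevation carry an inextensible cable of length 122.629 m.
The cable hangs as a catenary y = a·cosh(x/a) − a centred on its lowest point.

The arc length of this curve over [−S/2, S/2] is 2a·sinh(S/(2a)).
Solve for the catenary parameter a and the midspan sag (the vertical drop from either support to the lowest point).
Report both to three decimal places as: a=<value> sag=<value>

seed: a₀ = √(S³/(24(L−S))) = √(120.694³/(24·1.935)) = 194.572929
iter 1: u=0.310151  f(a)=+9.328e-03  f'(a)=-2.008e-02  a ← 194.572929 − (+9.328e-03/-2.008e-02) = 195.037435
iter 2: u=0.309412  f(a)=+3.351e-05  f'(a)=-1.994e-02  a ← 195.037435 − (+3.351e-05/-1.994e-02) = 195.039116
iter 3: u=0.309410  f(a)=+4.359e-10  f'(a)=-1.994e-02  a ← 195.039116 − (+4.359e-10/-1.994e-02) = 195.039116
iter 4: u=0.309410  f(a)=-1.421e-14  f'(a)=-1.994e-02  a ← 195.039116 − (-1.421e-14/-1.994e-02) = 195.039116
converged: |Δa| < 1e-12 after 4 iterations
sag = a·(cosh(S/(2a)) − 1) = 195.039116·(cosh(0.309410) − 1) = 9.410694
T_max/T_min = cosh(S/(2a)) = 1.048250

a=195.039 sag=9.411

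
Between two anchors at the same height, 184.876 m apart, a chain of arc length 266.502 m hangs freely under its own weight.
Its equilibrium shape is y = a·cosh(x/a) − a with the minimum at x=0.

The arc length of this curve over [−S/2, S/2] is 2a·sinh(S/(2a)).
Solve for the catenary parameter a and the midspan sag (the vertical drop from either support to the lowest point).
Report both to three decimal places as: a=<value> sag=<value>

seed: a₀ = √(S³/(24(L−S))) = √(184.876³/(24·81.626)) = 56.793800
iter 1: u=1.627607  f(a)=+1.152e+01  f'(a)=-3.712e+00  a ← 56.793800 − (+1.152e+01/-3.712e+00) = 59.897405
iter 2: u=1.543272  f(a)=+1.012e+00  f'(a)=-3.086e+00  a ← 59.897405 − (+1.012e+00/-3.086e+00) = 60.225242
iter 3: u=1.534871  f(a)=+9.462e-03  f'(a)=-3.028e+00  a ← 60.225242 − (+9.462e-03/-3.028e+00) = 60.228366
iter 4: u=1.534792  f(a)=+8.449e-07  f'(a)=-3.028e+00  a ← 60.228366 − (+8.449e-07/-3.028e+00) = 60.228366
iter 5: u=1.534792  f(a)=+0.000e+00  f'(a)=-3.028e+00  a ← 60.228366 − (+0.000e+00/-3.028e+00) = 60.228366
converged: |Δa| < 1e-12 after 5 iterations
sag = a·(cosh(S/(2a)) − 1) = 60.228366·(cosh(1.534792) − 1) = 86.001880
T_max/T_min = cosh(S/(2a)) = 2.427930

a=60.228 sag=86.002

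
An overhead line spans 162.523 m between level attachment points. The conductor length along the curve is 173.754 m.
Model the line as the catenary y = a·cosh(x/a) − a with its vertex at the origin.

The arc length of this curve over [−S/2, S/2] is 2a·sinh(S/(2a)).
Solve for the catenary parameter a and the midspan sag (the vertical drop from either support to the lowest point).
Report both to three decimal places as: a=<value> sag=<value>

seed: a₀ = √(S³/(24(L−S))) = √(162.523³/(24·11.231)) = 126.199435
iter 1: u=0.643913  f(a)=+2.351e-01  f'(a)=-1.855e-01  a ← 126.199435 − (+2.351e-01/-1.855e-01) = 127.467208
iter 2: u=0.637509  f(a)=+3.590e-03  f'(a)=-1.799e-01  a ← 127.467208 − (+3.590e-03/-1.799e-01) = 127.487171
iter 3: u=0.637409  f(a)=+8.658e-07  f'(a)=-1.798e-01  a ← 127.487171 − (+8.658e-07/-1.798e-01) = 127.487176
iter 4: u=0.637409  f(a)=+8.527e-14  f'(a)=-1.798e-01  a ← 127.487176 − (+8.527e-14/-1.798e-01) = 127.487176
converged: |Δa| < 1e-12 after 4 iterations
sag = a·(cosh(S/(2a)) − 1) = 127.487176·(cosh(0.637409) − 1) = 26.787233
T_max/T_min = cosh(S/(2a)) = 1.210117

a=127.487 sag=26.787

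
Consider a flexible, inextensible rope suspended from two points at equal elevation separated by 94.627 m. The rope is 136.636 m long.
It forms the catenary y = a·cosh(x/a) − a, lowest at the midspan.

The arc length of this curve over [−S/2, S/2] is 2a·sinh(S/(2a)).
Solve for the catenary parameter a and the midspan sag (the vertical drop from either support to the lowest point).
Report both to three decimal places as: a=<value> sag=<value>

a=30.752 sag=44.168

seed: a₀ = √(S³/(24(L−S))) = √(94.627³/(24·42.009)) = 28.989840
iter 1: u=1.632072  f(a)=+5.963e+00  f'(a)=-3.747e+00  a ← 28.989840 − (+5.963e+00/-3.747e+00) = 30.581145
iter 2: u=1.547146  f(a)=+5.262e-01  f'(a)=-3.113e+00  a ← 30.581145 − (+5.262e-01/-3.113e+00) = 30.750198
iter 3: u=1.538640  f(a)=+4.974e-03  f'(a)=-3.054e+00  a ← 30.750198 − (+4.974e-03/-3.054e+00) = 30.751827
iter 4: u=1.538559  f(a)=+4.536e-07  f'(a)=-3.054e+00  a ← 30.751827 − (+4.536e-07/-3.054e+00) = 30.751827
iter 5: u=1.538559  f(a)=-2.842e-14  f'(a)=-3.054e+00  a ← 30.751827 − (-2.842e-14/-3.054e+00) = 30.751827
converged: |Δa| < 1e-12 after 5 iterations
sag = a·(cosh(S/(2a)) − 1) = 30.751827·(cosh(1.538559) − 1) = 44.168290
T_max/T_min = cosh(S/(2a)) = 2.436282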